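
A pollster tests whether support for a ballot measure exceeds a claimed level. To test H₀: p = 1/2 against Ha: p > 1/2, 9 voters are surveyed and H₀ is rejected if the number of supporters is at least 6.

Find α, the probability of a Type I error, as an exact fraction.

65/256

α = P(reject H₀ | H₀ true) = P(X ≥ 6 | p = 1/2), with X ~ Binomial(9, 1/2).
That's C(9,6) + C(9,7) + C(9,8) + C(9,9) over 2^9, i.e. (84 + 36 + 9 + 1)/512 = 130/512 = 65/256.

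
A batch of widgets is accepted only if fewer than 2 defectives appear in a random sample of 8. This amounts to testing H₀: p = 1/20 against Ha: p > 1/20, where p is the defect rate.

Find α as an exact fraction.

α = P(reject H₀ | H₀ true) = P(K ≥ 2 | p = 1/20), K ~ Binomial(8, 1/20).
Via the complement, α = 1 − Σ_{j=0}^{1} C(8,j)(1/20)^j(19/20)^{8-j} = 1465463047/25600000000.

1465463047/25600000000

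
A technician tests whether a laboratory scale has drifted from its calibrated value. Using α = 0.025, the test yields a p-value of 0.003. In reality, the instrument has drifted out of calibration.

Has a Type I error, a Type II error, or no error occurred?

No error (correct decision).

The conventional null hypothesis is that the instrument is correctly calibrated.
Since p = 0.003 < α = 0.025, H₀ is rejected.
H₀ is false (actually the instrument has drifted out of calibration).
The decision matches the true state — no error.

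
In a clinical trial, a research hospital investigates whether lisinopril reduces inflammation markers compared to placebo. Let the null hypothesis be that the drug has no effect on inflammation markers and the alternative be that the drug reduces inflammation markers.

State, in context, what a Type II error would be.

A Type II error is failing to reject H₀ when H₀ is false.
Here that means concluding there is insufficient evidence that the drug works when actually the drug reduces inflammation markers.

A Type II error would mean concluding that the drug has no effect on inflammation markers (or at least failing to establish that the drug reduces inflammation markers) when in fact the drug reduces inflammation markers.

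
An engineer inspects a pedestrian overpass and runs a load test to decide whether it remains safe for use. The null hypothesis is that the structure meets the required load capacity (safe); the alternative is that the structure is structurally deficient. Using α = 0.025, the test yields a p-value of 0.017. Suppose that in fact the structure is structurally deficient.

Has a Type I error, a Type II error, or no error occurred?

Since p = 0.017 < α = 0.025, H₀ is rejected.
H₀ is false (actually the structure is structurally deficient).
The decision matches the true state — no error.

Neither — the decision is correct.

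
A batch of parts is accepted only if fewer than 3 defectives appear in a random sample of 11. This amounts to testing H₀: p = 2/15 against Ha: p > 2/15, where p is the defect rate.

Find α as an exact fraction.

2209953752/12814453125

Under H₀, S ~ Binomial(11, 2/15); the Type I error rate is P(S ≥ 3).
Via the complement, α = 1 − Σ_{j=0}^{2} C(11,j)(2/15)^j(13/15)^{11-j} = 2209953752/12814453125.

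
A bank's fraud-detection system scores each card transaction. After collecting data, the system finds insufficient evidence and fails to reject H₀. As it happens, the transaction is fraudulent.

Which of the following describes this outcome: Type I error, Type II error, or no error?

The conventional null hypothesis here is that the transaction is legitimate.
H₀ was not rejected, but H₀ is actually false.
Failing to reject a false null hypothesis is a Type II error (false negative).

Type II error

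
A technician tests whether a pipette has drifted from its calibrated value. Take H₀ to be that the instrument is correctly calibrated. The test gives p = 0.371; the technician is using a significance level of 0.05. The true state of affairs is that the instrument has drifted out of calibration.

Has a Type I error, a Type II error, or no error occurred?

Type II error

Since p = 0.371 ≥ α = 0.05, H₀ is not rejected.
H₀ is false (actually the instrument has drifted out of calibration).
Failing to reject a false H₀ is a Type II error.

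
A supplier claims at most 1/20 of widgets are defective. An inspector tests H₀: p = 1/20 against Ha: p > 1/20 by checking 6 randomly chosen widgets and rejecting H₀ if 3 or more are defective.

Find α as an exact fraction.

α = P(reject H₀ | H₀ true) = P(S ≥ 3 | p = 1/20), S ~ Binomial(6, 1/20).
α = 1 − P(S ≤ 2) = 1 − 6385729/6400000 = 14271/6400000.

14271/6400000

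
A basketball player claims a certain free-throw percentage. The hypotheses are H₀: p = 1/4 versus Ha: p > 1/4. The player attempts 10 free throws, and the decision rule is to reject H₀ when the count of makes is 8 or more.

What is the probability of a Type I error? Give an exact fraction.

Under H₀, X ~ Binomial(10, 1/4), and α = P(X ≥ 8).
Adding the binomial terms for j = 8 through 10 with p = 1/4 yields 109/262144.

109/262144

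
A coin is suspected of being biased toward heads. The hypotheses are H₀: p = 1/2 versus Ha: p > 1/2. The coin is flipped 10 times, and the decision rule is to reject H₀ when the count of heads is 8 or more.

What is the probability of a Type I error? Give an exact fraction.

7/128

Under H₀, Y ~ Binomial(10, 1/2), and α = P(Y ≥ 8).
That's C(10,8) + C(10,9) + C(10,10) over 2^10, i.e. (45 + 10 + 1)/1024 = 56/1024 = 7/128.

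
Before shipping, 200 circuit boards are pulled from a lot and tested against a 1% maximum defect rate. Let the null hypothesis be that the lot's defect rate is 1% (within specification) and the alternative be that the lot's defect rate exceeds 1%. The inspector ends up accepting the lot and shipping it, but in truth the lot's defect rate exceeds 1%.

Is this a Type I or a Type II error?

Type II error

'Accepting the lot and shipping it' corresponds to failing to reject H₀.
H₀ was not rejected but H₀ is false — a Type II error (false negative).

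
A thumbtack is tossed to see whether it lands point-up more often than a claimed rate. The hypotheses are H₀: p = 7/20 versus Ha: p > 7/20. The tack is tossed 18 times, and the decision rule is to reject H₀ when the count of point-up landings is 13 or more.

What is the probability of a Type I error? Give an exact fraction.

94232010575926496497/65536000000000000000000

α = P(reject H₀ | H₀ true) = P(Y ≥ 13 | p = 7/20), with Y ~ Binomial(18, 7/20).
P(Y ≥ 13) = Σ_{j=13}^{18} C(18,j)·(7/20)^j·(13/20)^{18-j} = 94232010575926496497/65536000000000000000000.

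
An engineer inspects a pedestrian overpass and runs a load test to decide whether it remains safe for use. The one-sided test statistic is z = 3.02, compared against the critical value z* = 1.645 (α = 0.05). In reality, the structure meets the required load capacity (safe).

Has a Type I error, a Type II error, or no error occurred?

Type I error

The conventional null hypothesis is that the structure meets the required load capacity (safe).
Since z = 3.02 > z* = 1.645, H₀ is rejected.
H₀ is true (actually the structure meets the required load capacity (safe)).
Rejecting a true H₀ is a Type I error.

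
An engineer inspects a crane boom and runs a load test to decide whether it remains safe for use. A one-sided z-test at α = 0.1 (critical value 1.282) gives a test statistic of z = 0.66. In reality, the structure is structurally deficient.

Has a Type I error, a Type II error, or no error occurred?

Type II error

The conventional null hypothesis is that the structure meets the required load capacity (safe).
Since z = 0.66 ≤ z* = 1.282, H₀ is not rejected.
H₀ is false (actually the structure is structurally deficient).
Failing to reject a false H₀ is a Type II error.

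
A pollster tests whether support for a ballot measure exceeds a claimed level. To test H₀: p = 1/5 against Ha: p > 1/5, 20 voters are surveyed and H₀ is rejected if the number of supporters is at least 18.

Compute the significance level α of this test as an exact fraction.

The Type I error probability is α = P(K ≥ 18) computed under H₀, where K ~ Binomial(20, 1/5).
P(K ≥ 18) = Σ_{j=18}^{20} C(20,j)·(1/5)^j·(4/5)^{20-j} = 3121/95367431640625.

3121/95367431640625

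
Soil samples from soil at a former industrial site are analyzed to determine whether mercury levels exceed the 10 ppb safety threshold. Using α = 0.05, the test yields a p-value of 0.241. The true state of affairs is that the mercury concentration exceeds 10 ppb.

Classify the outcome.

The conventional null hypothesis is that the mercury concentration is at or below 10 ppb (safe).
Since p = 0.241 ≥ α = 0.05, H₀ is not rejected.
H₀ is false (actually the mercury concentration exceeds 10 ppb).
Failing to reject a false H₀ is a Type II error.

Type II error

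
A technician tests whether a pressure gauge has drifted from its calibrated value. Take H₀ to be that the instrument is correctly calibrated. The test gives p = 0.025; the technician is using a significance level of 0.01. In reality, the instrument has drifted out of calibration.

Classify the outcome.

Type II error

Since p = 0.025 ≥ α = 0.01, H₀ is not rejected.
H₀ is false (actually the instrument has drifted out of calibration).
Failing to reject a false H₀ is a Type II error.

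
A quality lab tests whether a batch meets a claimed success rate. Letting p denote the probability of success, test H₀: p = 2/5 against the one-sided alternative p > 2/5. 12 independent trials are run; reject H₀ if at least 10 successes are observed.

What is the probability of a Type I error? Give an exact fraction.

α = P(reject H₀ | H₀ true) = P(K ≥ 10 | p = 2/5), with K ~ Binomial(12, 2/5).
Adding the binomial terms for j = 10 through 12 with p = 2/5 yields 137216/48828125.

137216/48828125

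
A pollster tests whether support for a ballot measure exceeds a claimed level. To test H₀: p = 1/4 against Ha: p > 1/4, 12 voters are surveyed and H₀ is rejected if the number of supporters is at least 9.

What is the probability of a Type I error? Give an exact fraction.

The Type I error probability is α = P(X ≥ 9) computed under H₀, where X ~ Binomial(12, 1/4).
Adding the binomial terms for j = 9 through 12 with p = 1/4 yields 6571/16777216.

6571/16777216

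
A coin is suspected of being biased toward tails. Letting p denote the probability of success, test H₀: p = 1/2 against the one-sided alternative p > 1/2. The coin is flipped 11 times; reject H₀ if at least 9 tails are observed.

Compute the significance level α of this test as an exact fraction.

The Type I error probability is α = P(S ≥ 9) computed under H₀, where S ~ Binomial(11, 1/2).
Summing the upper tail: (55 + 11 + 1) / 2^11 = 67/2048.

67/2048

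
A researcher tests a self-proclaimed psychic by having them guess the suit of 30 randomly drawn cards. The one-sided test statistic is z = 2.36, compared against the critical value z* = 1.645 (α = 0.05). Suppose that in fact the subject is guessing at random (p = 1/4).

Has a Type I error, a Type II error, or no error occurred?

The conventional null hypothesis is that the subject is guessing at random (p = 1/4).
Since z = 2.36 > z* = 1.645, H₀ is rejected.
H₀ is true (actually the subject is guessing at random (p = 1/4)).
Rejecting a true H₀ is a Type I error.

Type I error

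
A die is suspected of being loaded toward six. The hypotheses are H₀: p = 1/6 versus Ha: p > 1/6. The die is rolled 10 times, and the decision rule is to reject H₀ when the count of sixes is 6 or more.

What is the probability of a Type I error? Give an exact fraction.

24571/10077696

Under H₀, K ~ Binomial(10, 1/6), and α = P(K ≥ 6).
Adding the binomial terms for j = 6 through 10 with p = 1/6 yields 24571/10077696.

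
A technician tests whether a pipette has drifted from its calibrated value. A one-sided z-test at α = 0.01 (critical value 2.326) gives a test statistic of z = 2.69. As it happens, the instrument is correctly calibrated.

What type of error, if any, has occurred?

Type I error

The conventional null hypothesis is that the instrument is correctly calibrated.
Since z = 2.69 > z* = 2.326, H₀ is rejected.
H₀ is true (actually the instrument is correctly calibrated).
Rejecting a true H₀ is a Type I error.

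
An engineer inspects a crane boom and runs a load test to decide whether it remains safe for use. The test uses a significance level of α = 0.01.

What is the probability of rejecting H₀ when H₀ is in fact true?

The significance level α is, by definition, the probability of a Type I error — P(reject H₀ | H₀ true).

0.01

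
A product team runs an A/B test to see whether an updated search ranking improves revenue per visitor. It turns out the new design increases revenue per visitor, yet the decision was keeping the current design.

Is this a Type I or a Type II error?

Type II error

The null hypothesis here is that the new design has no effect on revenue per visitor.
'Keeping the current design' corresponds to failing to reject H₀.
H₀ was not rejected but H₀ is false — a Type II error (false negative).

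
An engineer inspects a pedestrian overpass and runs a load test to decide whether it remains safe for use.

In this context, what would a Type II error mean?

A Type II error would mean concluding that the structure meets the required load capacity (safe) (or at least failing to establish that the structure is structurally deficient) when in fact the structure is structurally deficient.

With the conventional null hypothesis that the structure meets the required load capacity (safe):
A Type II error is failing to reject H₀ when H₀ is false.
Here that means keeping the structure open when actually the structure is structurally deficient.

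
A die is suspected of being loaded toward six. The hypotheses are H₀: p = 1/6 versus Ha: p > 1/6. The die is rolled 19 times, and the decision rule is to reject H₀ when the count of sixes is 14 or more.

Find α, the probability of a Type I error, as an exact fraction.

The Type I error probability is α = P(K ≥ 14) computed under H₀, where K ~ Binomial(19, 1/6).
Adding the binomial terms for j = 14 through 19 with p = 1/6 yields 1620229/25389989167104.

1620229/25389989167104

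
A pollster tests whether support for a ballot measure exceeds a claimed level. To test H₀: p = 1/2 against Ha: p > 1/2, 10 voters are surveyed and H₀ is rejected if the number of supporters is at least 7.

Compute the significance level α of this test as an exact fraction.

11/64

α = P(reject H₀ | H₀ true) = P(K ≥ 7 | p = 1/2), with K ~ Binomial(10, 1/2).
P(K ≥ 7) = [C(10,7) + C(10,8) + C(10,9) + C(10,10)] / 2^10 = (120 + 45 + 10 + 1) / 1024 = 176/1024 = 11/64.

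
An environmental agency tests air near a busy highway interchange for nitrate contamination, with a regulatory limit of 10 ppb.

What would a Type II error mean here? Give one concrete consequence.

A Type II error would mean concluding that the nitrate concentration is at or below 10 ppb (safe) (or at least failing to establish that the nitrate concentration exceeds 10 ppb) when in fact the nitrate concentration exceeds 10 ppb. Consequence: a site with unsafe nitrate levels is certified clean, and people continue to be exposed.

With the conventional null hypothesis that the nitrate concentration is at or below 10 ppb (safe):
A Type II error is failing to reject H₀ when H₀ is false.
Here that means certifying the site as safe when actually the nitrate concentration exceeds 10 ppb.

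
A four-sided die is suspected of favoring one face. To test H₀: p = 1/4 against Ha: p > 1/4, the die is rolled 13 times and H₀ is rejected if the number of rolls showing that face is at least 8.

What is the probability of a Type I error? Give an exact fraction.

The Type I error probability is α = P(S ≥ 8) computed under H₀, where S ~ Binomial(13, 1/4).
P(S ≥ 8) = Σ_{j=8}^{13} C(13,j)·(1/4)^j·(3/4)^{13-j} = 23695/4194304.

23695/4194304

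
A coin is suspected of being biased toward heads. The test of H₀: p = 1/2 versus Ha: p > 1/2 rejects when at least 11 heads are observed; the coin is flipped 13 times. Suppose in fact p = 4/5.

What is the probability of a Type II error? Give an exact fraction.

608334741/1220703125

β = P(fail to reject H₀ | Ha true) = P(K ≤ 10 | p = 4/5), K ~ Binomial(13, 4/5).
Equivalently, β = 1 − P(K ≥ 11) = 608334741/1220703125.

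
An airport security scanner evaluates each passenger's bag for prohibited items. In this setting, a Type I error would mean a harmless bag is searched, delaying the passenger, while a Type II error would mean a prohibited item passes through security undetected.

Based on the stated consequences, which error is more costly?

Type II error

The Type II consequence (a prohibited item passes through security undetected) is more severe than the Type I consequence (a harmless bag is searched, delaying the passenger).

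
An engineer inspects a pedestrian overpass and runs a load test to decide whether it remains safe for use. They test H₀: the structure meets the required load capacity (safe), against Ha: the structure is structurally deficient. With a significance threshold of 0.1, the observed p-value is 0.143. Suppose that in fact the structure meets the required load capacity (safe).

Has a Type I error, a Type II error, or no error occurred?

No error — this is a correct decision.

Since p = 0.143 ≥ α = 0.1, H₀ is not rejected.
H₀ is true (actually the structure meets the required load capacity (safe)).
The decision matches the true state — no error.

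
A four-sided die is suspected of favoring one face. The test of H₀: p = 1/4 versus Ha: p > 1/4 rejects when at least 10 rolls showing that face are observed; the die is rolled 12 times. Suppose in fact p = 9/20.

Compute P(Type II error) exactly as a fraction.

812745962073749/819200000000000

β = P(fail to reject H₀ | Ha true) = P(S ≤ 9 | p = 9/20), S ~ Binomial(12, 9/20).
Adding the binomial probabilities P(S=0)+…+P(S=9) at p = 9/20 gives 812745962073749/819200000000000.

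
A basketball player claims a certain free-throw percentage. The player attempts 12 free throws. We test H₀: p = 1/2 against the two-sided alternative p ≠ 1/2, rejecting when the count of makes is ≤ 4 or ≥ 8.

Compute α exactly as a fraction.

Under H₀, K ~ Binomial(12, 1/2); α is the probability of landing in either tail, P(K ≤ 4) + P(K ≥ 8).
Each tail has probability (1 + 12 + 66 + 220 + 495)/4096; doubling gives α = 1588/4096 = 397/1024.

397/1024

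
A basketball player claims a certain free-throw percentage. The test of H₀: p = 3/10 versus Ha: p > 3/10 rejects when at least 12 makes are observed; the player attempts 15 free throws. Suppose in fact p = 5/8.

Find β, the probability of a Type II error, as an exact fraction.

7681591069083/8796093022208

A Type II error is failing to reject when Ha holds: with p = 5/8, β = P(K ≤ 11).
Adding the binomial probabilities P(K=0)+…+P(K=11) at p = 5/8 gives 7681591069083/8796093022208.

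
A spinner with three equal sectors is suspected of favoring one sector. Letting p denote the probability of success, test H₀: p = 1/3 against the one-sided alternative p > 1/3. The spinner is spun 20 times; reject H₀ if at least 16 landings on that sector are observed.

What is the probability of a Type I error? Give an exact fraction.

The Type I error probability is α = P(S ≥ 16) computed under H₀, where S ~ Binomial(20, 1/3).
P(S ≥ 16) = Σ_{j=16}^{20} C(20,j)·(1/3)^j·(2/3)^{20-j} = 29147/1162261467.

29147/1162261467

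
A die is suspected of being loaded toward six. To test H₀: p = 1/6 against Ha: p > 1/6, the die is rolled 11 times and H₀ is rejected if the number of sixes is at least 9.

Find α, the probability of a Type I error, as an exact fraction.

The Type I error probability is α = P(S ≥ 9) computed under H₀, where S ~ Binomial(11, 1/6).
P(S ≥ 9) = Σ_{j=9}^{11} C(11,j)·(1/6)^j·(5/6)^{11-j} = 53/13436928.

53/13436928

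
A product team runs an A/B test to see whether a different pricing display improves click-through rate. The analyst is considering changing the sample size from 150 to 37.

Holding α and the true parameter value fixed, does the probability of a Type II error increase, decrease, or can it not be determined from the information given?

With less data the test statistic is noisier; under Ha, more outcomes land inside the acceptance region.

It increases.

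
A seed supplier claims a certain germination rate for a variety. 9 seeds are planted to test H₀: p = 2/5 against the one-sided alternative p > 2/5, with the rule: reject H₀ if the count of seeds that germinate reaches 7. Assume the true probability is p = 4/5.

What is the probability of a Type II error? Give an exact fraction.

511333/1953125

Under the alternative p = 4/5, X ~ Binomial(9, 4/5); β is the probability the test does not reject, P(X < 7).
Equivalently, β = 1 − P(X ≥ 7) = 511333/1953125.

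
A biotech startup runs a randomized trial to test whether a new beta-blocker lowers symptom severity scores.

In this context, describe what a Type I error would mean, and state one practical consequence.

With the conventional null hypothesis that the drug has no effect on symptom severity scores:
A Type I error is rejecting H₀ when H₀ is true.
Here that means concluding that the drug is effective when actually the drug has no effect on symptom severity scores.

A Type I error would mean concluding that the drug lowers symptom severity scores when in fact the drug has no effect on symptom severity scores. Consequence: resources are spent bringing an ineffective treatment to market.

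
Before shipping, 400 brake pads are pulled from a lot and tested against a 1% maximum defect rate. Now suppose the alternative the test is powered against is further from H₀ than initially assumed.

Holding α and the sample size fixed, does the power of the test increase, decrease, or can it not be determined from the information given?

A bigger departure from H₀ is easier for the test to detect, so it fails to reject less often.
Since power = 1 − β and β decreases, power increases.

It increases.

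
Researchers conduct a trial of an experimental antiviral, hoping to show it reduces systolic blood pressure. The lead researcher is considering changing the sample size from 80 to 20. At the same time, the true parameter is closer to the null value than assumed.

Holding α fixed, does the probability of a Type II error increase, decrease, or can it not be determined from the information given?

It increases.

With less data the test statistic is noisier; under Ha, more outcomes land inside the acceptance region. When the true parameter is near the null value, the test has a harder time distinguishing Ha from H₀. Both changes push β in the same direction.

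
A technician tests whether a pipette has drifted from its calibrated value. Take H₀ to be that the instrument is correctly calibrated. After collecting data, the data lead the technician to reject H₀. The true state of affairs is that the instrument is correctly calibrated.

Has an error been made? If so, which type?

H₀ was rejected, but H₀ is actually true.
Rejecting a true null hypothesis is a Type I error (false positive).

Type I error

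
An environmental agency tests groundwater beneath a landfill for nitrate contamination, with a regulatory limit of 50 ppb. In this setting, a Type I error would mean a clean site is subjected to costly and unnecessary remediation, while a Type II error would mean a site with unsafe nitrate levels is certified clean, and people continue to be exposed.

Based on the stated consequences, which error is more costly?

Type II error

The Type II consequence (a site with unsafe nitrate levels is certified clean, and people continue to be exposed) is more severe than the Type I consequence (a clean site is subjected to costly and unnecessary remediation).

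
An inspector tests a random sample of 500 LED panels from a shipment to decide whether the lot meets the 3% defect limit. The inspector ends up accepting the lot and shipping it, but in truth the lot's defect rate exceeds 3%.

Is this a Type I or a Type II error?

Type II error

The null hypothesis here is that the lot's defect rate is 3% (within specification).
'Accepting the lot and shipping it' corresponds to failing to reject H₀.
H₀ was not rejected but H₀ is false — a Type II error (false negative).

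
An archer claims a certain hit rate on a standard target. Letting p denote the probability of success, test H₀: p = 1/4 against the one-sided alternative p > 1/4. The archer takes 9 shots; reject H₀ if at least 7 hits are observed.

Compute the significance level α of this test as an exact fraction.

The Type I error probability is α = P(S ≥ 7) computed under H₀, where S ~ Binomial(9, 1/4).
P(S ≥ 7) = Σ_{j=7}^{9} C(9,j)·(1/4)^j·(3/4)^{9-j} = 11/8192.

11/8192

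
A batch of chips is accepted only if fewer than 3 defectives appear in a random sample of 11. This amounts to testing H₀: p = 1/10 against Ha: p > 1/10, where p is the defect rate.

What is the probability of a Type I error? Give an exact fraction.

α = P(reject H₀ | H₀ true) = P(S ≥ 3 | p = 1/10), S ~ Binomial(11, 1/10).
Computing the lower-tail complement: 1 − 18208762983/20000000000 = 1791237017/20000000000.

1791237017/20000000000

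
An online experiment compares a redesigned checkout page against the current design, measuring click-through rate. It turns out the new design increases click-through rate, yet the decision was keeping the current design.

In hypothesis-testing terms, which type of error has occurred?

Type II error

The null hypothesis here is that the new design has no effect on click-through rate.
'Keeping the current design' corresponds to failing to reject H₀.
H₀ was not rejected but H₀ is false — a Type II error (false negative).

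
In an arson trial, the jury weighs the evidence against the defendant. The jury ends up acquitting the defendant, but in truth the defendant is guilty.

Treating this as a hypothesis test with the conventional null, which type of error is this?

Type II error

The null hypothesis here is that the defendant is innocent.
'Acquitting the defendant' corresponds to failing to reject H₀.
H₀ was not rejected but H₀ is false — a Type II error (false negative).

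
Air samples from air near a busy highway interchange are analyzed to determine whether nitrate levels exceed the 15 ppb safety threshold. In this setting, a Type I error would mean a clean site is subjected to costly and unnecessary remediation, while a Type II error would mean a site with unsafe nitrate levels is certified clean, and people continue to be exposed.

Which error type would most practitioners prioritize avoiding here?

The Type II consequence (a site with unsafe nitrate levels is certified clean, and people continue to be exposed) is more severe than the Type I consequence (a clean site is subjected to costly and unnecessary remediation).

Type II error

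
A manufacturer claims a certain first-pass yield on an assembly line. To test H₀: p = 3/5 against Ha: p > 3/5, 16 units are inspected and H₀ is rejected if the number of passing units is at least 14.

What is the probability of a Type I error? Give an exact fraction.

The Type I error probability is α = P(X ≥ 14) computed under H₀, where X ~ Binomial(16, 3/5).
Summing C(16,j)(3/5)^j(2/5)^{16−j} for j = 14,…,16 gives 559607373/30517578125.

559607373/30517578125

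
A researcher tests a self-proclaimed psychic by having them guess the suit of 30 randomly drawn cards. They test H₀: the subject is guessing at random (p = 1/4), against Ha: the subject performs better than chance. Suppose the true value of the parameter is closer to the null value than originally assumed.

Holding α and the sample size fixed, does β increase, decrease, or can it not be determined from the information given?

It increases.

A smaller true effect puts the Ha sampling distribution closer to H₀, so more of it falls in the non-rejection region.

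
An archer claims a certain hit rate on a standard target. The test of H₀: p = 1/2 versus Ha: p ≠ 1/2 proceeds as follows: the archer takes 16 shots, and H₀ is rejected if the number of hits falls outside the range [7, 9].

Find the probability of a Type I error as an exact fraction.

14893/32768

The significance level is the null-hypothesis probability of the rejection region {≤6} ∪ {≥10}.
Each tail has probability (1 + 16 + 120 + 560 + 1820 + 4368 + 8008)/65536; doubling gives α = 29786/65536 = 14893/32768.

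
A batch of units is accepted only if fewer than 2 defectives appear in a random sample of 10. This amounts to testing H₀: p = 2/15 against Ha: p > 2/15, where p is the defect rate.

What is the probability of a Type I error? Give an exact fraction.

α = P(reject H₀ | H₀ true) = P(X ≥ 2 | p = 2/15), X ~ Binomial(10, 2/15).
α = 1 − P(X ≤ 1) = 1 − 116649493103/192216796875 = 75567303772/192216796875.

75567303772/192216796875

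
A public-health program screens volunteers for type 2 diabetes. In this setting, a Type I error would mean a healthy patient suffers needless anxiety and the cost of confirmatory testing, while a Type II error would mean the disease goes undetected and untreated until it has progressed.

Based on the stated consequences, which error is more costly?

Type II error

The Type II consequence (the disease goes undetected and untreated until it has progressed) is more severe than the Type I consequence (a healthy patient suffers needless anxiety and the cost of confirmatory testing).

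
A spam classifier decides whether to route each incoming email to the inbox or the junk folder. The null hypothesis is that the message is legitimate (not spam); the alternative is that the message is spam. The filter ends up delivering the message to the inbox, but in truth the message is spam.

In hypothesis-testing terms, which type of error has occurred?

Type II error

'Delivering the message to the inbox' corresponds to failing to reject H₀.
H₀ was not rejected but H₀ is false — a Type II error (false negative).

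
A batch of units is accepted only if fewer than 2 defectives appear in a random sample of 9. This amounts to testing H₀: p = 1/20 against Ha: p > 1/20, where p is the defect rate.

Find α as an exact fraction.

The significance level is the probability, assuming p = 1/20, of seeing 2 or more defectives in 9 draws.
Computing the lower-tail complement: 1 − 118884941287/128000000000 = 9115058713/128000000000.

9115058713/128000000000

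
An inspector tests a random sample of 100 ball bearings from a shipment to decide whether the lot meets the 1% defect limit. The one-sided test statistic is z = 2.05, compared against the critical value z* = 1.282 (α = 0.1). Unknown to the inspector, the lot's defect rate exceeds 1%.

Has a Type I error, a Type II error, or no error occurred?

The conventional null hypothesis is that the lot's defect rate is 1% (within specification).
Since z = 2.05 > z* = 1.282, H₀ is rejected.
H₀ is false (actually the lot's defect rate exceeds 1%).
The decision matches the true state — no error.

No error — this is a correct decision.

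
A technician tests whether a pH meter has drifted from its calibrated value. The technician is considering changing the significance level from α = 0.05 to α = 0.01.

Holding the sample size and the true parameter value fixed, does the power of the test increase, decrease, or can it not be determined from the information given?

Lowering α raises the bar for rejection; under Ha, the test now fails to reject on outcomes it previously would have rejected.
Since power = 1 − β and β increases, power decreases.

It decreases.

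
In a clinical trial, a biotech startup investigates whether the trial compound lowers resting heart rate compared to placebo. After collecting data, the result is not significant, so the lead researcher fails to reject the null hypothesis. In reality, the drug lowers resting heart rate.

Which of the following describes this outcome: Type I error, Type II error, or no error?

Type II error

The conventional null hypothesis here is that the drug has no effect on resting heart rate.
H₀ was not rejected, but H₀ is actually false.
Failing to reject a false null hypothesis is a Type II error (false negative).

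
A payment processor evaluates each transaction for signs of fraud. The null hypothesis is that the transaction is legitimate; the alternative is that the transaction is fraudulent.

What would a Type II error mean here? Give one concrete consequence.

A Type II error would mean concluding that the transaction is legitimate (or at least failing to establish that the transaction is fraudulent) when in fact the transaction is fraudulent. Consequence: a fraudulent charge goes through and the bank absorbs the loss.

A Type II error is failing to reject H₀ when H₀ is false.
Here that means approving the transaction when actually the transaction is fraudulent.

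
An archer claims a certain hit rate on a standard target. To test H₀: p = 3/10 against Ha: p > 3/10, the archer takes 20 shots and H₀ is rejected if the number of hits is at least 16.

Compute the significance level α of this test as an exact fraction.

138756326957469/25000000000000000000

The Type I error probability is α = P(S ≥ 16) computed under H₀, where S ~ Binomial(20, 3/10).
Adding the binomial terms for j = 16 through 20 with p = 3/10 yields 138756326957469/25000000000000000000.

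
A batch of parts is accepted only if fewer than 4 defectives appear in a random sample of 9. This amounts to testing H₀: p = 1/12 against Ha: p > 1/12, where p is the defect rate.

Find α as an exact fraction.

The significance level is the probability, assuming p = 1/12, of seeing 4 or more defectives in 9 draws.
Via the complement, α = 1 − Σ_{j=0}^{3} C(9,j)(1/12)^j(11/12)^{9-j} = 5563363/1289945088.

5563363/1289945088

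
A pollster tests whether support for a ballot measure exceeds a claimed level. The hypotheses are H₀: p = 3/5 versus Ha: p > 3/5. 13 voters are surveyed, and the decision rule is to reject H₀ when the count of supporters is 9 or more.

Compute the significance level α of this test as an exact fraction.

86191857/244140625

The Type I error probability is α = P(Y ≥ 9) computed under H₀, where Y ~ Binomial(13, 3/5).
Summing C(13,j)(3/5)^j(2/5)^{13−j} for j = 9,…,13 gives 86191857/244140625.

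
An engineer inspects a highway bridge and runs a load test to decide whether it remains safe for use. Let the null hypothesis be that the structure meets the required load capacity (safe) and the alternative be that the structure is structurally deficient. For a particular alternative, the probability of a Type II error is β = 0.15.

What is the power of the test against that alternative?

Power = 1 − β = 1 − 0.15 = 0.85.

0.85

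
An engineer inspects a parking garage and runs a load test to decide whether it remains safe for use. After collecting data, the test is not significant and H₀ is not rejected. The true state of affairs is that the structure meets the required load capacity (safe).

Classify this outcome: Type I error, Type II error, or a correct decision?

The conventional null hypothesis here is that the structure meets the required load capacity (safe).
The test retained a true H₀ — the decision matches the true state.

No error (correct decision).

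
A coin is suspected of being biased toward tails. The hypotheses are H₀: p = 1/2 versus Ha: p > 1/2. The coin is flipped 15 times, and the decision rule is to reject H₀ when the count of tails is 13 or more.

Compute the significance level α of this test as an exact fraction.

121/32768

α = P(reject H₀ | H₀ true) = P(Y ≥ 13 | p = 1/2), with Y ~ Binomial(15, 1/2).
P(Y ≥ 13) = [C(15,13) + C(15,14) + C(15,15)] / 2^15 = (105 + 15 + 1) / 32768 = 121/32768.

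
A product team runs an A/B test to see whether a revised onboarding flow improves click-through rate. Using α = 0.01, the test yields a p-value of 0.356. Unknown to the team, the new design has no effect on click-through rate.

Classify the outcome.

No error — this is a correct decision.

The conventional null hypothesis is that the new design has no effect on click-through rate.
Since p = 0.356 ≥ α = 0.01, H₀ is not rejected.
H₀ is true (actually the new design has no effect on click-through rate).
The decision matches the true state — no error.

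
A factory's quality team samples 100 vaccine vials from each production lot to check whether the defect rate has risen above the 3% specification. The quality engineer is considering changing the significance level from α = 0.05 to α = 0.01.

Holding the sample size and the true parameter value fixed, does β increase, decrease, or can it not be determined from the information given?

It increases.

Tightening α shrinks the rejection region. When Ha holds, fewer sample outcomes clear the stricter threshold, so more fall in the acceptance region.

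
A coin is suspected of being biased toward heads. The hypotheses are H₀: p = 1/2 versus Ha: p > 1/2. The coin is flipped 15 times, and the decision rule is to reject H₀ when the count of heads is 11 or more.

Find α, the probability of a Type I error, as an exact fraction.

1941/32768

Under H₀, Y ~ Binomial(15, 1/2), and α = P(Y ≥ 11).
P(Y ≥ 11) = [C(15,11) + C(15,12) + C(15,13) + C(15,14) + C(15,15)] / 2^15 = (1365 + 455 + 105 + 15 + 1) / 32768 = 1941/32768.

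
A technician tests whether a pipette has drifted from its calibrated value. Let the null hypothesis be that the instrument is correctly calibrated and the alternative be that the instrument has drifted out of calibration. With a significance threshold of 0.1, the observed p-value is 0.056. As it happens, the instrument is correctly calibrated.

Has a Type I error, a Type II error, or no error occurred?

Type I error

Since p = 0.056 < α = 0.1, H₀ is rejected.
H₀ is true (actually the instrument is correctly calibrated).
Rejecting a true H₀ is a Type I error.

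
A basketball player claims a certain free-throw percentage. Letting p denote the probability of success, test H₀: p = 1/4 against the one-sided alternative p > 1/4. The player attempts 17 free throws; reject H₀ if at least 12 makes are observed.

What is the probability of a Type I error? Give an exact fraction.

429025/4294967296

Under H₀, K ~ Binomial(17, 1/4), and α = P(K ≥ 12).
Summing C(17,j)(1/4)^j(3/4)^{17−j} for j = 12,…,17 gives 429025/4294967296.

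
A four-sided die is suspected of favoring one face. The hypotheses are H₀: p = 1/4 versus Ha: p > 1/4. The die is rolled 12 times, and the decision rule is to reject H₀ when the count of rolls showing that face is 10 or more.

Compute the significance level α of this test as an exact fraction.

631/16777216

α = P(reject H₀ | H₀ true) = P(K ≥ 10 | p = 1/4), with K ~ Binomial(12, 1/4).
Adding the binomial terms for j = 10 through 12 with p = 1/4 yields 631/16777216.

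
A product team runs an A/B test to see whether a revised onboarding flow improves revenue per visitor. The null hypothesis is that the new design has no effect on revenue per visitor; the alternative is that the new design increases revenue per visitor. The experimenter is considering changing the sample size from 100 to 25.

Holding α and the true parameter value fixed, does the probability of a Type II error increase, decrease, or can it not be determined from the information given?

It increases.

With less data the test statistic is noisier; under Ha, more outcomes land inside the acceptance region.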